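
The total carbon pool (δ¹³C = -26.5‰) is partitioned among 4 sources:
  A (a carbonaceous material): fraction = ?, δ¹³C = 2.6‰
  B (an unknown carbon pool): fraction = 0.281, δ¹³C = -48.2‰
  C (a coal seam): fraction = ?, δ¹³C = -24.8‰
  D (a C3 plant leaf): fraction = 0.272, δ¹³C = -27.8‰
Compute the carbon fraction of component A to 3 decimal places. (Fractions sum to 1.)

0.208

Let f_A and f_C be the unknown fractions; fractions sum to 1 so f_A + f_C = 0.447.
Mass balance: Σ fᵢ·δᵢ = δ_bulk ⇒ f_A·(2.6) + f_C·(-24.8) = -26.5 − (-21.106) = -5.394
Substitute f_C = 0.447 − f_A:
f_A·(2.6 − -24.8) = -5.394 − 0.447×(-24.8) = 5.691
f_A = 5.691 / 27.4 = 0.2077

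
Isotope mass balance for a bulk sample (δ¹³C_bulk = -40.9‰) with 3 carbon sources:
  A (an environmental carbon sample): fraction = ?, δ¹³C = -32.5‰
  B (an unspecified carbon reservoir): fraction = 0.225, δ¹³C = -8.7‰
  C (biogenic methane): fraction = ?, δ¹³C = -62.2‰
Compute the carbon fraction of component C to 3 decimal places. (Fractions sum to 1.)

Let f_C and f_A be the unknown fractions; fractions sum to 1 so f_C + f_A = 0.775.
Mass balance: Σ fᵢ·δᵢ = δ_bulk ⇒ f_C·(-62.2) + f_A·(-32.5) = -40.9 − (-1.957) = -38.942
Substitute f_A = 0.775 − f_C:
f_C·(-62.2 − -32.5) = -38.942 − 0.775×(-32.5) = -13.755
f_C = -13.755 / -29.7 = 0.4631

0.463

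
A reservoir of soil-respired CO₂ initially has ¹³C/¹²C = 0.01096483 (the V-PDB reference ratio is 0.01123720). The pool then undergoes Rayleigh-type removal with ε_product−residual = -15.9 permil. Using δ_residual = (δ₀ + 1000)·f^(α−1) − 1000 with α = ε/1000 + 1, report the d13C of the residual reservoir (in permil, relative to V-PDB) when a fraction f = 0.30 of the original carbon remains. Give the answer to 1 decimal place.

-5.4 permil

δ₀ = (0.01096483/0.01123720 − 1)×1000 = (0.975762 − 1)×1000 = -24.238 permil
α − 1 = ε/1000 = -0.0159
f^(α−1) = 0.30^(-0.0159) = 1.019328
δ_res = (-24.238 + 1000) × 1.019328 − 1000 = 994.621 − 1000 = -5.38 permil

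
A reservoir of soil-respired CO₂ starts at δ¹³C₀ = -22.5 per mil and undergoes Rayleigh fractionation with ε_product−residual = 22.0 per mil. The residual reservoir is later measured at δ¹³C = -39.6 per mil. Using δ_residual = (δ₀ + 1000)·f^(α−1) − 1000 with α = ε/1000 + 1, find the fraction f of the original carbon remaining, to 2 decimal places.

α − 1 = ε/1000 = 0.0220
(δ_res + 1000)/(δ₀ + 1000) = (-39.6 + 1000)/(-22.5 + 1000) = 960.4/977.5 = 0.982506
f = 0.982506^(1/0.0220) = exp(ln(0.982506)/0.0220) = exp(-0.01765/0.0220)
f = exp(-0.8022) = 0.4483

0.45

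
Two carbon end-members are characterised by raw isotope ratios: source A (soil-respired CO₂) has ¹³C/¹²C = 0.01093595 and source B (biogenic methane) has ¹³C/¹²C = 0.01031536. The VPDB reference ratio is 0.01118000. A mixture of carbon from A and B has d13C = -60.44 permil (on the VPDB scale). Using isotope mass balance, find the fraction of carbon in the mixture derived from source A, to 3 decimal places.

0.304

δ_A = (0.01093595/0.01118000 − 1)×1000 = (0.978171 − 1)×1000 = -21.829 permil
δ_B = (0.01031536/0.01118000 − 1)×1000 = (0.922662 − 1)×1000 = -77.338 permil
f_A = (δ_mix − δ_B)/(δ_A − δ_B) = (-60.44 − (-77.338))/(-21.829 − (-77.338))
f_A = 16.898 / 55.509 = 0.3044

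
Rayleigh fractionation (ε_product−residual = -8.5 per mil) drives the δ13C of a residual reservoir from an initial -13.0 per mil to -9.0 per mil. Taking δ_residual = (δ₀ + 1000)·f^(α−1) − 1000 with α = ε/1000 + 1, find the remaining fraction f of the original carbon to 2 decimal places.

0.62

α − 1 = ε/1000 = -0.0085
(δ_res + 1000)/(δ₀ + 1000) = (-9.0 + 1000)/(-13.0 + 1000) = 991.0/987.0 = 1.004053
f = 1.004053^(1/-0.0085) = exp(ln(1.004053)/-0.0085) = exp(0.00404/-0.0085)
f = exp(-0.4758) = 0.6214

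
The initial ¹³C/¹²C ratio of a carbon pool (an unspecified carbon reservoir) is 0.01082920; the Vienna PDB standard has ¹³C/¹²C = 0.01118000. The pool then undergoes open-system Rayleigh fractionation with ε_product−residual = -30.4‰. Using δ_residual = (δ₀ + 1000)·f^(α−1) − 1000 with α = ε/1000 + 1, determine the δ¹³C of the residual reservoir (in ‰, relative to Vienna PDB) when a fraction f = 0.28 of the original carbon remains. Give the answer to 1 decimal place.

6.8‰

δ₀ = (0.01082920/0.01118000 − 1)×1000 = (0.968623 − 1)×1000 = -31.377‰
α − 1 = ε/1000 = -0.0304
f^(α−1) = 0.28^(-0.0304) = 1.039457
δ_res = (-31.377 + 1000) × 1.039457 − 1000 = 1006.841 − 1000 = 6.84‰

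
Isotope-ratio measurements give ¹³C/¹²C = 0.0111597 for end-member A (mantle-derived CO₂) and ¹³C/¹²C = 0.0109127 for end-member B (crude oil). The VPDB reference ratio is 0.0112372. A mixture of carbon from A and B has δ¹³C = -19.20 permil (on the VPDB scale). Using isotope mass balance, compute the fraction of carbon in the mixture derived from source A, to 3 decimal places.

δ_A = (0.0111597/0.0112372 − 1)×1000 = (0.993103 − 1)×1000 = -6.897 permil
δ_B = (0.0109127/0.0112372 − 1)×1000 = (0.971123 − 1)×1000 = -28.877 permil
f_A = (δ_mix − δ_B)/(δ_A − δ_B) = (-19.20 − (-28.877))/(-6.897 − (-28.877))
f_A = 9.677 / 21.981 = 0.4403

0.440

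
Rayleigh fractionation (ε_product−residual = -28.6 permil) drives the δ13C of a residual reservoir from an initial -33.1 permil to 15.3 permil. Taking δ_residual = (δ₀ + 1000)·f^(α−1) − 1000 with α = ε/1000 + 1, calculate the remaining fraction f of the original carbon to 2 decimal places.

0.18

α − 1 = ε/1000 = -0.0286
(δ_res + 1000)/(δ₀ + 1000) = (15.3 + 1000)/(-33.1 + 1000) = 1015.3/966.9 = 1.050057
f = 1.050057^(1/-0.0286) = exp(ln(1.050057)/-0.0286) = exp(0.04884/-0.0286)
f = exp(-1.7078) = 0.1813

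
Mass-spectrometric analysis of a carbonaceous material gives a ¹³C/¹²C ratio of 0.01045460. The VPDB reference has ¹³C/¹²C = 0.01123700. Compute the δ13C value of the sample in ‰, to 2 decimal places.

-69.63‰

δ13C = (R_sample / R_standard − 1) × 1000
R_sample / R_standard = 0.01045460 / 0.01123700 = 0.930373
δ13C = (0.930373 − 1) × 1000 = -69.627‰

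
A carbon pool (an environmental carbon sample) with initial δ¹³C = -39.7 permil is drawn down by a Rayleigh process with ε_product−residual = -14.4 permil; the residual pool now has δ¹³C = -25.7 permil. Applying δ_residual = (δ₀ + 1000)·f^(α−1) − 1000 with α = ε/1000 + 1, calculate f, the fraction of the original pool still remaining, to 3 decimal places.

0.366

α − 1 = ε/1000 = -0.0144
(δ_res + 1000)/(δ₀ + 1000) = (-25.7 + 1000)/(-39.7 + 1000) = 974.3/960.3 = 1.014579
f = 1.014579^(1/-0.0144) = exp(ln(1.014579)/-0.0144) = exp(0.01447/-0.0144)
f = exp(-1.0051) = 0.3660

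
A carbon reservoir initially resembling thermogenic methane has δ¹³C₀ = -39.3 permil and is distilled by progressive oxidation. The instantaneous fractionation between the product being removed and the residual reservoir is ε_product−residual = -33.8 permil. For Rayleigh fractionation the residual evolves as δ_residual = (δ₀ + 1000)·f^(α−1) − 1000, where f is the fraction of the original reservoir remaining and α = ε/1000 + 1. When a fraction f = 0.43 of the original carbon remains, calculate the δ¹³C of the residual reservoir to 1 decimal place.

-11.5 permil

Rayleigh residual: δ_res = (δ₀ + 1000)·f^(α−1) − 1000
α = ε/1000 + 1 = 0.96620, so α − 1 = -0.03380
f^(α−1) = 0.43^(-0.03380) = 1.028937
δ_res = (-39.3 + 1000) × 1.028937 − 1000 = 988.500 − 1000 = -11.50 permil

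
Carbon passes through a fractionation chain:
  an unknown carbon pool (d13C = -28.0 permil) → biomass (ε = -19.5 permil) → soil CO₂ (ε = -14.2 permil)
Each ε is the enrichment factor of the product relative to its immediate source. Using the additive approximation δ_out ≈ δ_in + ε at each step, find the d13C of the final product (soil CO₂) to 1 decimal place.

step 1: δ ≈ -28.0 + (-19.5) = -47.5 permil
step 2: δ ≈ -47.5 + (-14.2) = -61.7 permil

-61.7 permil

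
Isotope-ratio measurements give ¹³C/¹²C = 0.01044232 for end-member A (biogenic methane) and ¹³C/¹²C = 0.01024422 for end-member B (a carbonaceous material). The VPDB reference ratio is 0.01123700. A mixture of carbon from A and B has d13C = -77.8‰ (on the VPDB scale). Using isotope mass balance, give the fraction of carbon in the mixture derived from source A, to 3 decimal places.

0.598

δ_A = (0.01044232/0.01123700 − 1)×1000 = (0.929280 − 1)×1000 = -70.720‰
δ_B = (0.01024422/0.01123700 − 1)×1000 = (0.911651 − 1)×1000 = -88.349‰
f_A = (δ_mix − δ_B)/(δ_A − δ_B) = (-77.8 − (-88.349))/(-70.720 − (-88.349))
f_A = 10.549 / 17.629 = 0.5984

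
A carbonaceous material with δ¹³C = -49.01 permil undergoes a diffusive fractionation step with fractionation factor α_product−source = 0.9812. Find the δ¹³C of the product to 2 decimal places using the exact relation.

δ_product = (δ_source + 1000)·α − 1000
δ_product = (-49.01 + 1000) × 0.9812 − 1000
δ_product = 933.111 − 1000 = -66.889 permil

-66.89 permil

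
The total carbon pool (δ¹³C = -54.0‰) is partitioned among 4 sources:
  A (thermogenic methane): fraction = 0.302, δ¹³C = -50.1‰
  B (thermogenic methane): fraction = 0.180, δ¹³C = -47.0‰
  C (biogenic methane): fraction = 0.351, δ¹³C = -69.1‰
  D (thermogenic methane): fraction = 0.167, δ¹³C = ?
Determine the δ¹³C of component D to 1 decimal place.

-36.9‰

Isotope mass balance: δ_bulk = Σ fᵢ·δᵢ.
-54.0 = 0.302×(-50.1) + 0.180×(-47.0) + 0.351×(-69.1) + 0.167×δ_D
0.167·δ_D = -54.0 − (-47.844) = -6.156
δ_D = -6.156 / 0.167 = -36.86‰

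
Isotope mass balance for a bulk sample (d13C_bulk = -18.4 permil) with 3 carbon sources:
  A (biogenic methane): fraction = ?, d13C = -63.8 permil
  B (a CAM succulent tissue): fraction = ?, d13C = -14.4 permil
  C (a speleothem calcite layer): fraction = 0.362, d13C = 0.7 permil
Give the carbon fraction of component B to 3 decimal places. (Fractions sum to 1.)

0.446

Let f_B and f_A be the unknown fractions; fractions sum to 1 so f_B + f_A = 0.638.
Mass balance: Σ fᵢ·δᵢ = δ_bulk ⇒ f_B·(-14.4) + f_A·(-63.8) = -18.4 − (0.253) = -18.653
Substitute f_A = 0.638 − f_B:
f_B·(-14.4 − -63.8) = -18.653 − 0.638×(-63.8) = 22.051
f_B = 22.051 / 49.4 = 0.4464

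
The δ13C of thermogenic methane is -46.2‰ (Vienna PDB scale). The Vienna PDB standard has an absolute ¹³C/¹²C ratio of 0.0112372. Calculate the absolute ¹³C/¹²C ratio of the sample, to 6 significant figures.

R_sample = R_standard × (δ13C/1000 + 1)
R_sample = 0.0112372 × (-46.2/1000 + 1) = 0.0112372 × 0.953800
R_sample = 0.0107180

0.0107180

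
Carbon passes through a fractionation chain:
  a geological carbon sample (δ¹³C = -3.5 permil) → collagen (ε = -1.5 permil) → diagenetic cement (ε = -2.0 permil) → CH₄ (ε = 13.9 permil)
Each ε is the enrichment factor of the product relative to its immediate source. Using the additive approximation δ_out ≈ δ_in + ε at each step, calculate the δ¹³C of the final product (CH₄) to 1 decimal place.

6.9 permil

step 1: δ ≈ -3.5 + (-1.5) = -5.0 permil
step 2: δ ≈ -5.0 + (-2.0) = -7.0 permil
step 3: δ ≈ -7.0 + (13.9) = 6.9 permil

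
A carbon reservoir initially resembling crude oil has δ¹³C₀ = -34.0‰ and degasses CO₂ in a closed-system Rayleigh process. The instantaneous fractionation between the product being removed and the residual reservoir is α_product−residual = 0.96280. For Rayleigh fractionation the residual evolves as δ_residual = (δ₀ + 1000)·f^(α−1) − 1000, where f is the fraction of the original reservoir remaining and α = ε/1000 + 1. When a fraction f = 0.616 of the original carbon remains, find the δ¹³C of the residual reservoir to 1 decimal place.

Rayleigh residual: δ_res = (δ₀ + 1000)·f^(α−1) − 1000
α − 1 = -0.03720
f^(α−1) = 0.616^(-0.03720) = 1.018187
δ_res = (-34.0 + 1000) × 1.018187 − 1000 = 983.569 − 1000 = -16.43‰

-16.4‰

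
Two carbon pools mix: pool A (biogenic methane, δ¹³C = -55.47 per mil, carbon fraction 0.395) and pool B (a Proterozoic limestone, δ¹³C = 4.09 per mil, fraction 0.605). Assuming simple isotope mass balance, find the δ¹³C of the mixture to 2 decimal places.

-19.44 per mil

δ_mix = f_A·δ_A + f_B·δ_B
δ_mix = 0.395 × (-55.47) + 0.605 × (4.09)
δ_mix = -21.911 + 2.474 = -19.436 per mil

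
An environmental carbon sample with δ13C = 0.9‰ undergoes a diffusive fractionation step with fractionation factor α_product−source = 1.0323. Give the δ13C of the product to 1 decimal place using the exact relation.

33.2‰

δ_product = (δ_source + 1000)·α − 1000
δ_product = (0.9 + 1000) × 1.0323 − 1000
δ_product = 1033.229 − 1000 = 33.23‰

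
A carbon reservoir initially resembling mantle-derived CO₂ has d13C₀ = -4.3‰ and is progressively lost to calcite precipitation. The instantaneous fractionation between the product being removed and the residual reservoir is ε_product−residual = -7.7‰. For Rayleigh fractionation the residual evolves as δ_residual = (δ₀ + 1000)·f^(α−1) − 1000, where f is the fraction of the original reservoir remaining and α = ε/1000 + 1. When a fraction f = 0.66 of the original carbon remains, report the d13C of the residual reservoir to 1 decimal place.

-1.1‰

Rayleigh residual: δ_res = (δ₀ + 1000)·f^(α−1) − 1000
α = ε/1000 + 1 = 0.99230, so α − 1 = -0.00770
f^(α−1) = 0.66^(-0.00770) = 1.003205
δ_res = (-4.3 + 1000) × 1.003205 − 1000 = 998.891 − 1000 = -1.11‰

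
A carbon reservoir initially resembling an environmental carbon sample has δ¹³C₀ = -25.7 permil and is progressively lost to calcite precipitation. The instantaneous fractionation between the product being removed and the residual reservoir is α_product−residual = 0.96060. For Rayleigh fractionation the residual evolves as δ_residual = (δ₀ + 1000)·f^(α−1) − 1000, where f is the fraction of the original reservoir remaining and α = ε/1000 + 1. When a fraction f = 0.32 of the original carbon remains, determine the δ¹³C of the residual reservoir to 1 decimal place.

19.0 permil

Rayleigh residual: δ_res = (δ₀ + 1000)·f^(α−1) − 1000
α − 1 = -0.03940
f^(α−1) = 0.32^(-0.03940) = 1.045917
δ_res = (-25.7 + 1000) × 1.045917 − 1000 = 1019.037 − 1000 = 19.04 permil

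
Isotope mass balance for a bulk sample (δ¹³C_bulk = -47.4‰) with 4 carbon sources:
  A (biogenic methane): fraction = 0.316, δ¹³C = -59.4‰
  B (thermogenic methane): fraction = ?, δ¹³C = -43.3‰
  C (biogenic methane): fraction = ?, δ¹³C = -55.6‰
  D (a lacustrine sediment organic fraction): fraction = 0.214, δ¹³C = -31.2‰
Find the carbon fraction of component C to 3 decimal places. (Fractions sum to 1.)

Let f_C and f_B be the unknown fractions; fractions sum to 1 so f_C + f_B = 0.470.
Mass balance: Σ fᵢ·δᵢ = δ_bulk ⇒ f_C·(-55.6) + f_B·(-43.3) = -47.4 − (-25.447) = -21.953
Substitute f_B = 0.470 − f_C:
f_C·(-55.6 − -43.3) = -21.953 − 0.470×(-43.3) = -1.602
f_C = -1.602 / -12.3 = 0.1302

0.130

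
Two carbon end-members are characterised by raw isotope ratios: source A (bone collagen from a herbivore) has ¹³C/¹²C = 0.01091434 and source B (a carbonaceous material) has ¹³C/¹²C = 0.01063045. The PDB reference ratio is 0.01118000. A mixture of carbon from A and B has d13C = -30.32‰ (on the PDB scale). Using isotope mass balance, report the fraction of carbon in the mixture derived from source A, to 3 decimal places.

0.742

δ_A = (0.01091434/0.01118000 − 1)×1000 = (0.976238 − 1)×1000 = -23.762‰
δ_B = (0.01063045/0.01118000 − 1)×1000 = (0.950845 − 1)×1000 = -49.155‰
f_A = (δ_mix − δ_B)/(δ_A − δ_B) = (-30.32 − (-49.155))/(-23.762 − (-49.155))
f_A = 18.835 / 25.393 = 0.7417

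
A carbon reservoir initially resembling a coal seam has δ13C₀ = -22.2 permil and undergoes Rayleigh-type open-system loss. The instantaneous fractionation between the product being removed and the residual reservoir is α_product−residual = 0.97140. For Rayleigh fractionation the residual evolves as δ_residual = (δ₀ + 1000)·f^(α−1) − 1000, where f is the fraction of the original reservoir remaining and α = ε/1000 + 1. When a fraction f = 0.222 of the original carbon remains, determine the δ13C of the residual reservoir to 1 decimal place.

20.8 permil

Rayleigh residual: δ_res = (δ₀ + 1000)·f^(α−1) − 1000
α − 1 = -0.02860
f^(α−1) = 0.222^(-0.02860) = 1.043985
δ_res = (-22.2 + 1000) × 1.043985 − 1000 = 1020.809 − 1000 = 20.81 permil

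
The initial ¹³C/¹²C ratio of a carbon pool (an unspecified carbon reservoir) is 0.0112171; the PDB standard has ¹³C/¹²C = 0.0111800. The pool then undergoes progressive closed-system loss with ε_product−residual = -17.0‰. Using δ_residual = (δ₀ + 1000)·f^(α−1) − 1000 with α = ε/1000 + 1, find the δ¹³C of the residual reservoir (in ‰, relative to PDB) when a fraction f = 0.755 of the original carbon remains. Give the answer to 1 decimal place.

8.1‰

δ₀ = (0.0112171/0.0111800 − 1)×1000 = (1.003318 − 1)×1000 = 3.318‰
α − 1 = ε/1000 = -0.0170
f^(α−1) = 0.755^(-0.0170) = 1.004789
δ_res = (3.318 + 1000) × 1.004789 − 1000 = 1008.123 − 1000 = 8.12‰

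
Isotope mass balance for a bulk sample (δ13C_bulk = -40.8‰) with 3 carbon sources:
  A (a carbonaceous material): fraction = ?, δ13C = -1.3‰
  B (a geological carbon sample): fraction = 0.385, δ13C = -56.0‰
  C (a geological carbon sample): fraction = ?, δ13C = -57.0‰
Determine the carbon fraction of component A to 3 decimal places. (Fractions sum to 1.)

Let f_A and f_C be the unknown fractions; fractions sum to 1 so f_A + f_C = 0.615.
Mass balance: Σ fᵢ·δᵢ = δ_bulk ⇒ f_A·(-1.3) + f_C·(-57.0) = -40.8 − (-21.560) = -19.240
Substitute f_C = 0.615 − f_A:
f_A·(-1.3 − -57.0) = -19.240 − 0.615×(-57.0) = 15.815
f_A = 15.815 / 55.7 = 0.2839

0.284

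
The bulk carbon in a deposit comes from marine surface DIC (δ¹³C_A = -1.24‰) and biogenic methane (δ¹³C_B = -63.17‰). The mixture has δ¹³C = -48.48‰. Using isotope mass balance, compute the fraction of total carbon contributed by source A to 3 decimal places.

0.237

δ_mix = f_A·δ_A + (1 − f_A)·δ_B  ⇒  f_A = (δ_mix − δ_B)/(δ_A − δ_B)
f_A = (-48.48 − (-63.17)) / (-1.24 − (-63.17))
f_A = 14.69 / 61.93 = 0.2372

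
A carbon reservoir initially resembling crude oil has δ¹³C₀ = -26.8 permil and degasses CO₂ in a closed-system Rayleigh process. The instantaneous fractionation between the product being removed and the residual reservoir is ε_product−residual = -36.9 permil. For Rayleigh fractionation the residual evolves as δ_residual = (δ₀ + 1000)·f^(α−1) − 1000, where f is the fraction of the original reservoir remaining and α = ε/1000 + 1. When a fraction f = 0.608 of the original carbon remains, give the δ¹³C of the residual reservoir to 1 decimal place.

-8.8 permil

Rayleigh residual: δ_res = (δ₀ + 1000)·f^(α−1) − 1000
α = ε/1000 + 1 = 0.96310, so α − 1 = -0.03690
f^(α−1) = 0.608^(-0.03690) = 1.018530
δ_res = (-26.8 + 1000) × 1.018530 − 1000 = 991.234 − 1000 = -8.77 permil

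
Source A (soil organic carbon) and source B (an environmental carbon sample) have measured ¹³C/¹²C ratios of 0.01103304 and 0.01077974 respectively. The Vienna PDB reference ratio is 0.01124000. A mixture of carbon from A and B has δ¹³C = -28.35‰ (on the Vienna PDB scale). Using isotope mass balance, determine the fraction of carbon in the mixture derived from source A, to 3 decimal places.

δ_A = (0.01103304/0.01124000 − 1)×1000 = (0.981587 − 1)×1000 = -18.413‰
δ_B = (0.01077974/0.01124000 − 1)×1000 = (0.959052 − 1)×1000 = -40.948‰
f_A = (δ_mix − δ_B)/(δ_A − δ_B) = (-28.35 − (-40.948))/(-18.413 − (-40.948))
f_A = 12.598 / 22.536 = 0.5590

0.559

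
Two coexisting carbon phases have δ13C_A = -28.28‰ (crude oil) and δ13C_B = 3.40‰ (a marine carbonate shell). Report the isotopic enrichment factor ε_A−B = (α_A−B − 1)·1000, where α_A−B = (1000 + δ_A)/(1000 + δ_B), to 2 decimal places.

α_A−B = (1000 + -28.28) / (1000 + 3.40) = 971.72 / 1003.40 = 0.968427
ε_A−B = (0.968427 − 1) × 1000 = -31.573‰
(The approximation ε ≈ δ_A − δ_B would give -31.68‰.)

-31.57‰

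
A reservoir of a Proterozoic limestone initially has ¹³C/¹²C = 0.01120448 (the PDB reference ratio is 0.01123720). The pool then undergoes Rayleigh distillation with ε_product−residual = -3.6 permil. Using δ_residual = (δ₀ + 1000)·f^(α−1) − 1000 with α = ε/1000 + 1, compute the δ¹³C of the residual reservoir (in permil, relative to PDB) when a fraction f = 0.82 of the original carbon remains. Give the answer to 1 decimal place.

δ₀ = (0.01120448/0.01123720 − 1)×1000 = (0.997088 − 1)×1000 = -2.912 permil
α − 1 = ε/1000 = -0.0036
f^(α−1) = 0.82^(-0.0036) = 1.000715
δ_res = (-2.912 + 1000) × 1.000715 − 1000 = 997.801 − 1000 = -2.20 permil

-2.2 permil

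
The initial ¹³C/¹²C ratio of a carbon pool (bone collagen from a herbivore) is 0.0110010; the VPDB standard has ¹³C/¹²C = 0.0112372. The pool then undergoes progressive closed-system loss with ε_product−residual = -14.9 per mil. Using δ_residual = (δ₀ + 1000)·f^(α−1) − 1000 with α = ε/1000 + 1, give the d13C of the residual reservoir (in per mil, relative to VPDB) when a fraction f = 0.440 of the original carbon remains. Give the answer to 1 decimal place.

δ₀ = (0.0110010/0.0112372 − 1)×1000 = (0.978981 − 1)×1000 = -21.019 per mil
α − 1 = ε/1000 = -0.0149
f^(α−1) = 0.440^(-0.0149) = 1.012308
δ_res = (-21.019 + 1000) × 1.012308 − 1000 = 991.030 − 1000 = -8.97 per mil

-9.0 per mil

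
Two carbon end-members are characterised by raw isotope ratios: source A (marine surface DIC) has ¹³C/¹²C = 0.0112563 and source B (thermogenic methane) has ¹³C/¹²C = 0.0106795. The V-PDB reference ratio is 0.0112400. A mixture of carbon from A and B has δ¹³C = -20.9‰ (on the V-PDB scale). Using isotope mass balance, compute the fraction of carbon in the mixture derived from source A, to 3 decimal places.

δ_A = (0.0112563/0.0112400 − 1)×1000 = (1.001450 − 1)×1000 = 1.450‰
δ_B = (0.0106795/0.0112400 − 1)×1000 = (0.950133 − 1)×1000 = -49.867‰
f_A = (δ_mix − δ_B)/(δ_A − δ_B) = (-20.9 − (-49.867))/(1.450 − (-49.867))
f_A = 28.967 / 51.317 = 0.5645

0.564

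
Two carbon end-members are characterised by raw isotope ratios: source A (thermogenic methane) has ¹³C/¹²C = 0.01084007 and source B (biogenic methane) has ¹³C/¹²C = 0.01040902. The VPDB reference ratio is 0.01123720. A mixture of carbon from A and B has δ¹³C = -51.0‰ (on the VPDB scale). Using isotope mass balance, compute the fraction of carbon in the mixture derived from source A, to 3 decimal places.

0.592

δ_A = (0.01084007/0.01123720 − 1)×1000 = (0.964659 − 1)×1000 = -35.341‰
δ_B = (0.01040902/0.01123720 − 1)×1000 = (0.926300 − 1)×1000 = -73.700‰
f_A = (δ_mix − δ_B)/(δ_A − δ_B) = (-51.0 − (-73.700))/(-35.341 − (-73.700))
f_A = 22.700 / 38.359 = 0.5918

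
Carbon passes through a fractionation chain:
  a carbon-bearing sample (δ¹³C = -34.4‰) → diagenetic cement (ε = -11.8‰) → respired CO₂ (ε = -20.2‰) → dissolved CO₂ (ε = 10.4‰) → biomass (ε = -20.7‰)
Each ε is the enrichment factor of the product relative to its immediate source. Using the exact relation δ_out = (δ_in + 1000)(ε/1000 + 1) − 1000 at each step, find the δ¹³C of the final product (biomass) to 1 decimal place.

-74.9‰

step 1: δ = (-34.40 + 1000)·(-11.8/1000 + 1) − 1000 = -45.79‰
step 2: δ = (-45.79 + 1000)·(-20.2/1000 + 1) − 1000 = -65.07‰
step 3: δ = (-65.07 + 1000)·(10.4/1000 + 1) − 1000 = -55.35‰
step 4: δ = (-55.35 + 1000)·(-20.7/1000 + 1) − 1000 = -74.90‰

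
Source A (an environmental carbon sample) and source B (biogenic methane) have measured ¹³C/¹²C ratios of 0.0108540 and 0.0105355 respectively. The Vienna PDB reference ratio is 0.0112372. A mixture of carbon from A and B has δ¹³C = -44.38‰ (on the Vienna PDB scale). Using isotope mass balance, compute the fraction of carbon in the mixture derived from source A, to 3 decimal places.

0.637

δ_A = (0.0108540/0.0112372 − 1)×1000 = (0.965899 − 1)×1000 = -34.101‰
δ_B = (0.0105355/0.0112372 − 1)×1000 = (0.937556 − 1)×1000 = -62.444‰
f_A = (δ_mix − δ_B)/(δ_A − δ_B) = (-44.38 − (-62.444))/(-34.101 − (-62.444))
f_A = 18.064 / 28.343 = 0.6373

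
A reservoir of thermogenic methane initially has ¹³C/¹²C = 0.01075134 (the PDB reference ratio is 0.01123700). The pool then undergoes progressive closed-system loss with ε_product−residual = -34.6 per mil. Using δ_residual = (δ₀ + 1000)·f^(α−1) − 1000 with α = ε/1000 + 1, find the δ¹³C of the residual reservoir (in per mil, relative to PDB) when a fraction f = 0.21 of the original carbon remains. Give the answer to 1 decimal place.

δ₀ = (0.01075134/0.01123700 − 1)×1000 = (0.956780 − 1)×1000 = -43.220 per mil
α − 1 = ε/1000 = -0.0346
f^(α−1) = 0.21^(-0.0346) = 1.055483
δ_res = (-43.220 + 1000) × 1.055483 − 1000 = 1009.865 − 1000 = 9.87 per mil

9.9 per mil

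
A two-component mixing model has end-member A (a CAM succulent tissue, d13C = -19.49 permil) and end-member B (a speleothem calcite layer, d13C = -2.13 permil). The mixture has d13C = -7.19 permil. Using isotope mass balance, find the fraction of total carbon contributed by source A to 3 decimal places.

0.291

δ_mix = f_A·δ_A + (1 − f_A)·δ_B  ⇒  f_A = (δ_mix − δ_B)/(δ_A − δ_B)
f_A = (-7.19 − (-2.13)) / (-19.49 − (-2.13))
f_A = -5.06 / -17.36 = 0.2915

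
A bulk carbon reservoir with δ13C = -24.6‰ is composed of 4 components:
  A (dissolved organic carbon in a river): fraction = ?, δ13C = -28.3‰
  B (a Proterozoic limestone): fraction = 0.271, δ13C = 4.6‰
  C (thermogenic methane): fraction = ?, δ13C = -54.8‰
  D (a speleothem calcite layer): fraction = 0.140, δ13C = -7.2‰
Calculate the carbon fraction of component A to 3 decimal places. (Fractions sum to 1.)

0.281

Let f_A and f_C be the unknown fractions; fractions sum to 1 so f_A + f_C = 0.589.
Mass balance: Σ fᵢ·δᵢ = δ_bulk ⇒ f_A·(-28.3) + f_C·(-54.8) = -24.6 − (0.239) = -24.839
Substitute f_C = 0.589 − f_A:
f_A·(-28.3 − -54.8) = -24.839 − 0.589×(-54.8) = 7.439
f_A = 7.439 / 26.5 = 0.2807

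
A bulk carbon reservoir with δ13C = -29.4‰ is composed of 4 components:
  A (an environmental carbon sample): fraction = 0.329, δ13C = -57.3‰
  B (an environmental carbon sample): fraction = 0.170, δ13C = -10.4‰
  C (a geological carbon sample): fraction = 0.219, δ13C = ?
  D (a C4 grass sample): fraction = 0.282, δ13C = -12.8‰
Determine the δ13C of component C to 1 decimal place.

Isotope mass balance: δ_bulk = Σ fᵢ·δᵢ.
-29.4 = 0.329×(-57.3) + 0.170×(-10.4) + 0.219×δ_C + 0.282×(-12.8)
0.219·δ_C = -29.4 − (-24.229) = -5.171
δ_C = -5.171 / 0.219 = -23.61‰

-23.6‰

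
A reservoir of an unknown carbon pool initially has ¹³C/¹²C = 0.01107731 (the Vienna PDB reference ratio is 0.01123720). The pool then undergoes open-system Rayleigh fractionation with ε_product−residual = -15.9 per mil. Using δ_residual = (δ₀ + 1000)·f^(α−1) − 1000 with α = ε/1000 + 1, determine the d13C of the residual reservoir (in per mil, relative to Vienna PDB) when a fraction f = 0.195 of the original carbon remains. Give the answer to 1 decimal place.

δ₀ = (0.01107731/0.01123720 − 1)×1000 = (0.985771 − 1)×1000 = -14.229 per mil
α − 1 = ε/1000 = -0.0159
f^(α−1) = 0.195^(-0.0159) = 1.026333
δ_res = (-14.229 + 1000) × 1.026333 − 1000 = 1011.730 − 1000 = 11.73 per mil

11.7 per mil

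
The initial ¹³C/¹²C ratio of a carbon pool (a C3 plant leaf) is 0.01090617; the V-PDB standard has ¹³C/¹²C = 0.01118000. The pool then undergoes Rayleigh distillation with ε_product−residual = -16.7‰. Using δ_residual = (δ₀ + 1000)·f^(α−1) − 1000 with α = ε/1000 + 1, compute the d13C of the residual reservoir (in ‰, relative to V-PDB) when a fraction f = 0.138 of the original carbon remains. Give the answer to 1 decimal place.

8.3‰

δ₀ = (0.01090617/0.01118000 − 1)×1000 = (0.975507 − 1)×1000 = -24.493‰
α − 1 = ε/1000 = -0.0167
f^(α−1) = 0.138^(-0.0167) = 1.033627
δ_res = (-24.493 + 1000) × 1.033627 − 1000 = 1008.311 − 1000 = 8.31‰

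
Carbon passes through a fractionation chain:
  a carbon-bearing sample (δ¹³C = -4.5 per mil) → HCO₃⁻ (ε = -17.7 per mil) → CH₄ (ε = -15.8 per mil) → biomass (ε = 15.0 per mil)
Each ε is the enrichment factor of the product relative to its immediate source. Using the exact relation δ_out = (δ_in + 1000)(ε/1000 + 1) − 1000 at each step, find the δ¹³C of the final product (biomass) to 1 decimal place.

step 1: δ = (-4.50 + 1000)·(-17.7/1000 + 1) − 1000 = -22.12 per mil
step 2: δ = (-22.12 + 1000)·(-15.8/1000 + 1) − 1000 = -37.57 per mil
step 3: δ = (-37.57 + 1000)·(15.0/1000 + 1) − 1000 = -23.13 per mil

-23.1 per mil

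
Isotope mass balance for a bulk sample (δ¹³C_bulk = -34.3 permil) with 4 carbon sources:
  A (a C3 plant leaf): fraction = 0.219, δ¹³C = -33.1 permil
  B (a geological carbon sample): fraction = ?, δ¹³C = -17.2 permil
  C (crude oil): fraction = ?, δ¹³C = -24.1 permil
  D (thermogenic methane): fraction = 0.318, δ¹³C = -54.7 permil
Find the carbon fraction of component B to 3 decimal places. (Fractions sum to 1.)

Let f_B and f_C be the unknown fractions; fractions sum to 1 so f_B + f_C = 0.463.
Mass balance: Σ fᵢ·δᵢ = δ_bulk ⇒ f_B·(-17.2) + f_C·(-24.1) = -34.3 − (-24.643) = -9.656
Substitute f_C = 0.463 − f_B:
f_B·(-17.2 − -24.1) = -9.656 − 0.463×(-24.1) = 1.502
f_B = 1.502 / 6.9 = 0.2177

0.218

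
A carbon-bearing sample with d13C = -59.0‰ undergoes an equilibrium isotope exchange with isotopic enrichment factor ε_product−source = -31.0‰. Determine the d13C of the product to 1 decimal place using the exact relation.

Exactly, δ_product = (δ_source + 1000)·(ε/1000 + 1) − 1000.
δ_product = (-59.0 + 1000) × (-31.0/1000 + 1) − 1000
δ_product = -88.17‰

-88.2‰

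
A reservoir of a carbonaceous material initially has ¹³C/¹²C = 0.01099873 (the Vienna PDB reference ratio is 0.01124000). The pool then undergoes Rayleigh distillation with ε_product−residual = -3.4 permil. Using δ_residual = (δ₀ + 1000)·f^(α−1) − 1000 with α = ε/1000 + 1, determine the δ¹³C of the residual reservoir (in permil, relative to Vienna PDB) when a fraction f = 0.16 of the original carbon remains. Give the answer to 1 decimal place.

-15.3 permil

δ₀ = (0.01099873/0.01124000 − 1)×1000 = (0.978535 − 1)×1000 = -21.465 permil
α − 1 = ε/1000 = -0.0034
f^(α−1) = 0.16^(-0.0034) = 1.006250
δ_res = (-21.465 + 1000) × 1.006250 − 1000 = 984.651 − 1000 = -15.35 permil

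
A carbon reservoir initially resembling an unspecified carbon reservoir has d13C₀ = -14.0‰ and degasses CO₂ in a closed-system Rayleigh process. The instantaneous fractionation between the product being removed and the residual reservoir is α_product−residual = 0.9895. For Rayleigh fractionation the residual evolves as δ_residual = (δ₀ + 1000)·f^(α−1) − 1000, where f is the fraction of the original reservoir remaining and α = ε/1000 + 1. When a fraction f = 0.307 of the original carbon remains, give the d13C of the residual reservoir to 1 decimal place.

Rayleigh residual: δ_res = (δ₀ + 1000)·f^(α−1) − 1000
α − 1 = -0.01050
f^(α−1) = 0.307^(-0.01050) = 1.012477
δ_res = (-14.0 + 1000) × 1.012477 − 1000 = 998.302 − 1000 = -1.70‰

-1.7‰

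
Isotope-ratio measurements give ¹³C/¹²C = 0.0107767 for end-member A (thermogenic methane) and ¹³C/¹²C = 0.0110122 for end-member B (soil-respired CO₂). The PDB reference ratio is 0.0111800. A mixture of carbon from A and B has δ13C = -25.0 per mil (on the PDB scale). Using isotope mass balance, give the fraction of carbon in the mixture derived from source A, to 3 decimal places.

0.474

δ_A = (0.0107767/0.0111800 − 1)×1000 = (0.963927 − 1)×1000 = -36.073 per mil
δ_B = (0.0110122/0.0111800 − 1)×1000 = (0.984991 − 1)×1000 = -15.009 per mil
f_A = (δ_mix − δ_B)/(δ_A − δ_B) = (-25.0 − (-15.009))/(-36.073 − (-15.009))
f_A = -9.991 / -21.064 = 0.4743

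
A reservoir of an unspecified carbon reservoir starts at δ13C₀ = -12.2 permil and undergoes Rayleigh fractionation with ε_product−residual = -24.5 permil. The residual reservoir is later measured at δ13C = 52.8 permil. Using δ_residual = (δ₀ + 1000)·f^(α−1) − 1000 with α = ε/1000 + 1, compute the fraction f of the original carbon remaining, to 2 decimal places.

0.07

α − 1 = ε/1000 = -0.0245
(δ_res + 1000)/(δ₀ + 1000) = (52.8 + 1000)/(-12.2 + 1000) = 1052.8/987.8 = 1.065803
f = 1.065803^(1/-0.0245) = exp(ln(1.065803)/-0.0245) = exp(0.06373/-0.0245)
f = exp(-2.6012) = 0.0742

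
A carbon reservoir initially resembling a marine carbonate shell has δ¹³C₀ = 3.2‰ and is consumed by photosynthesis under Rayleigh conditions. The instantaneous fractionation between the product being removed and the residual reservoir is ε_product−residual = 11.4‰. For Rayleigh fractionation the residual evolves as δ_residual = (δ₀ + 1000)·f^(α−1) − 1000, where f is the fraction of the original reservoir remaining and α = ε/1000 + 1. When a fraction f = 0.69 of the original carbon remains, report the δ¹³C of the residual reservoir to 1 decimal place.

Rayleigh residual: δ_res = (δ₀ + 1000)·f^(α−1) − 1000
α = ε/1000 + 1 = 1.01140, so α − 1 = 0.01140
f^(α−1) = 0.69^(0.01140) = 0.995779
δ_res = (3.2 + 1000) × 0.995779 − 1000 = 998.965 − 1000 = -1.03‰

-1.0‰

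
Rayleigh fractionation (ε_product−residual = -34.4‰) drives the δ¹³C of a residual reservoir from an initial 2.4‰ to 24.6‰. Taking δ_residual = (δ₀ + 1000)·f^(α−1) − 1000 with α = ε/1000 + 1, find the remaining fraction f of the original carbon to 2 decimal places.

α − 1 = ε/1000 = -0.0344
(δ_res + 1000)/(δ₀ + 1000) = (24.6 + 1000)/(2.4 + 1000) = 1024.6/1002.4 = 1.022147
f = 1.022147^(1/-0.0344) = exp(ln(1.022147)/-0.0344) = exp(0.02191/-0.0344)
f = exp(-0.6368) = 0.5290

0.53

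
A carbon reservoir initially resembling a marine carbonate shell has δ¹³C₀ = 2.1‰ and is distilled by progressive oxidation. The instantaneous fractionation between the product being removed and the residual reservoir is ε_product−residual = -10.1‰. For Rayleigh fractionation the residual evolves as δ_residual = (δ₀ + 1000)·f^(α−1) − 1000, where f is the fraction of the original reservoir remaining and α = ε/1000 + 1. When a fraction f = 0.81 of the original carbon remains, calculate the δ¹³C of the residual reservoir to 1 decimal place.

4.2‰

Rayleigh residual: δ_res = (δ₀ + 1000)·f^(α−1) − 1000
α = ε/1000 + 1 = 0.98990, so α − 1 = -0.01010
f^(α−1) = 0.81^(-0.01010) = 1.002131
δ_res = (2.1 + 1000) × 1.002131 − 1000 = 1004.235 − 1000 = 4.24‰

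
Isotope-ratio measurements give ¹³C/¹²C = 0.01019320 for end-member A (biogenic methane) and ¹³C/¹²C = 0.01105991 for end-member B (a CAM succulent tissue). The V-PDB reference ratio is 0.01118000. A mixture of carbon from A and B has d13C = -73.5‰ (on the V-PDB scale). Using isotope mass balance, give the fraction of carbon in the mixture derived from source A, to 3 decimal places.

δ_A = (0.01019320/0.01118000 − 1)×1000 = (0.911735 − 1)×1000 = -88.265‰
δ_B = (0.01105991/0.01118000 − 1)×1000 = (0.989258 − 1)×1000 = -10.742‰
f_A = (δ_mix − δ_B)/(δ_A − δ_B) = (-73.5 − (-10.742))/(-88.265 − (-10.742))
f_A = -62.758 / -77.523 = 0.8095

0.810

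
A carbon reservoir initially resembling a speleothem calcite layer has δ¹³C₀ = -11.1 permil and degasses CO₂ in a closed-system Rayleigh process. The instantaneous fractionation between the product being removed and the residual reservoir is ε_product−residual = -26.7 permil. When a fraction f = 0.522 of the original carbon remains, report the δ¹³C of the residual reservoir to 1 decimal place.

Rayleigh residual: δ_res = (δ₀ + 1000)·f^(α−1) − 1000
α = ε/1000 + 1 = 0.97330, so α − 1 = -0.02670
f^(α−1) = 0.522^(-0.02670) = 1.017509
δ_res = (-11.1 + 1000) × 1.017509 − 1000 = 1006.215 − 1000 = 6.21 permil

6.2 permil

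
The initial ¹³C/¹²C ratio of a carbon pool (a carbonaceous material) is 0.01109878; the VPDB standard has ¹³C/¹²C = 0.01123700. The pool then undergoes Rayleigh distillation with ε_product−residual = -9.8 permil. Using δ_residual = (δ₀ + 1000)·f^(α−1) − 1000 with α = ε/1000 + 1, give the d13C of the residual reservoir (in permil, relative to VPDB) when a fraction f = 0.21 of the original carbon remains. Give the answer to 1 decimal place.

δ₀ = (0.01109878/0.01123700 − 1)×1000 = (0.987700 − 1)×1000 = -12.300 permil
α − 1 = ε/1000 = -0.0098
f^(α−1) = 0.21^(-0.0098) = 1.015412
δ_res = (-12.300 + 1000) × 1.015412 − 1000 = 1002.922 − 1000 = 2.92 permil

2.9 permil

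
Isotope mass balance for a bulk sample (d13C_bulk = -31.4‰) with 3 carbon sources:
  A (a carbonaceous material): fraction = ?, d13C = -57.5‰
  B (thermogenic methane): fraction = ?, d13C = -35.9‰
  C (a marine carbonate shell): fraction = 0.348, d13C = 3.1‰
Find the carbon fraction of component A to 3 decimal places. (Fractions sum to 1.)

0.420

Let f_A and f_B be the unknown fractions; fractions sum to 1 so f_A + f_B = 0.652.
Mass balance: Σ fᵢ·δᵢ = δ_bulk ⇒ f_A·(-57.5) + f_B·(-35.9) = -31.4 − (1.079) = -32.479
Substitute f_B = 0.652 − f_A:
f_A·(-57.5 − -35.9) = -32.479 − 0.652×(-35.9) = -9.072
f_A = -9.072 / -21.6 = 0.4200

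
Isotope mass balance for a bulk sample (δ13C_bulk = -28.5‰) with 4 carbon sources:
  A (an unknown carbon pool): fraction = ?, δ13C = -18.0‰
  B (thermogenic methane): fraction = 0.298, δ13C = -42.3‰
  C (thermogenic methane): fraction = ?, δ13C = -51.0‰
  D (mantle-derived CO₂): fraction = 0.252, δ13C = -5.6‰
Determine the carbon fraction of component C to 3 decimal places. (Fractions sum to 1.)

Let f_C and f_A be the unknown fractions; fractions sum to 1 so f_C + f_A = 0.450.
Mass balance: Σ fᵢ·δᵢ = δ_bulk ⇒ f_C·(-51.0) + f_A·(-18.0) = -28.5 − (-14.017) = -14.483
Substitute f_A = 0.450 − f_C:
f_C·(-51.0 − -18.0) = -14.483 − 0.450×(-18.0) = -6.383
f_C = -6.383 / -33.0 = 0.1934

0.193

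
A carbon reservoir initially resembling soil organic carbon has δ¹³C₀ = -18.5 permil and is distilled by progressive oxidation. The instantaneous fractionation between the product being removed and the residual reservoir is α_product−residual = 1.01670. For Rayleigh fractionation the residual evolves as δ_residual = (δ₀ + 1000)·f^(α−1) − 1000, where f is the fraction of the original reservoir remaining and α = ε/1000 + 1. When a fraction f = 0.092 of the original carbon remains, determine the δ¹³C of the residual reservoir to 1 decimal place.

Rayleigh residual: δ_res = (δ₀ + 1000)·f^(α−1) − 1000
α − 1 = 0.01670
f^(α−1) = 0.092^(0.01670) = 0.960938
δ_res = (-18.5 + 1000) × 0.960938 − 1000 = 943.160 − 1000 = -56.84 permil

-56.8 permil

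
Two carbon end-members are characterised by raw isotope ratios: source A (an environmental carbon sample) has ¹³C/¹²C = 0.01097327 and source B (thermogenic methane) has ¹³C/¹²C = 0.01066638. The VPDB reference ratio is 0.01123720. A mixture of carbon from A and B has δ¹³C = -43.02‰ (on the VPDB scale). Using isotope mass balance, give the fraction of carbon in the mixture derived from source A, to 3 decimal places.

δ_A = (0.01097327/0.01123720 − 1)×1000 = (0.976513 − 1)×1000 = -23.487‰
δ_B = (0.01066638/0.01123720 − 1)×1000 = (0.949203 − 1)×1000 = -50.797‰
f_A = (δ_mix − δ_B)/(δ_A − δ_B) = (-43.02 − (-50.797))/(-23.487 − (-50.797))
f_A = 7.777 / 27.310 = 0.2848

0.285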